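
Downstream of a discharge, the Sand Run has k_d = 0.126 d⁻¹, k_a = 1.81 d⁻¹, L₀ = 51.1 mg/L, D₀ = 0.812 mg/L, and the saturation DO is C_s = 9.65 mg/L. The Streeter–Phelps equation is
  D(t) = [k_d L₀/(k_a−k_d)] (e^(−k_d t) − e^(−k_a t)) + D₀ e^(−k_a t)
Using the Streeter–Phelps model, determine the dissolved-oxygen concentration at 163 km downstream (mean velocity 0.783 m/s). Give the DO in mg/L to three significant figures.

DO ≈ 6.87 mg/L

Travel time t = x/v = 163 km / (0.783 m/s) = 163000 m / 0.783 m/s = 208200 s = 2.409 d.
k_d L₀/(k_a−k_d) = 0.126×51.1/(1.81−0.126) = 6.439/1.684 = 3.823 mg/L.
e^(−k_d t) = e^(−0.126×2.409) = 0.7382; e^(−k_a t) = e^(−1.81×2.409) = 0.01277.
D = 3.823 × (0.7382 − 0.01277) + 0.812 × 0.01277 = 2.773 + 0.01037 = 2.784 mg/L.
DO = C_s − D = 9.65 − 2.784 = 6.866 mg/L.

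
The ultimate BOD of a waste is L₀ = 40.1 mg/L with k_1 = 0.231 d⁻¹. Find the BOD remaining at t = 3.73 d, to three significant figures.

L ≈ 16.9 mg/L

L_t = L₀ e^(−k_1 t) = 40.1 × e^(−0.231×3.73) = 40.1 × 0.4225 = 16.94 mg/L.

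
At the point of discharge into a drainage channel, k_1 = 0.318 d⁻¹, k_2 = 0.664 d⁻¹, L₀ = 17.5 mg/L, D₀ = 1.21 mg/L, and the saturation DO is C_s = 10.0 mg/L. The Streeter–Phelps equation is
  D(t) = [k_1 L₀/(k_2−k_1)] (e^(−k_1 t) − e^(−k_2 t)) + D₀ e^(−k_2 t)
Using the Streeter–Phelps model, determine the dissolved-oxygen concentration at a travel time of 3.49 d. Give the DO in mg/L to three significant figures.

DO ≈ 6.16 mg/L

k_1 L₀/(k_2−k_1) = 0.318×17.5/(0.664−0.318) = 5.565/0.3460 = 16.08 mg/L.
e^(−k_1 t) = e^(−0.318×3.490) = 0.3296; e^(−k_2 t) = e^(−0.664×3.490) = 0.09853.
D = 16.08 × (0.3296 − 0.09853) + 1.21 × 0.09853 = 3.717 + 0.1192 = 3.836 mg/L.
DO = C_s − D = 10.0 − 3.836 = 6.164 mg/L.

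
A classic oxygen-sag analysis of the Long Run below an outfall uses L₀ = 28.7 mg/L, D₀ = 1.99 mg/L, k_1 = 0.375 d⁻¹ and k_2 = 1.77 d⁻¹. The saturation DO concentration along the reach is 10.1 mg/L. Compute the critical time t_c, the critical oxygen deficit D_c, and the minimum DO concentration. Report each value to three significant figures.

t_c ≈ 0.899 d; D_c ≈ 4.34 mg/L; min DO ≈ 5.76 mg/L

t_c = [1/(k_2−k_1)] ln[(k_2/k_1)(1 − D₀(k_2−k_1)/(k_1 L₀))]
= [1/(1.77−0.375)] ln[(1.77/0.375)(1 − 1.99×1.395/(0.375×28.7))]
= (1/1.395) ln[4.720 × 0.7421] = 0.7168 × ln(3.503) = 0.7168 × 1.253 = 0.8986 d.
L(t_c) = L₀ e^(−k_1 t_c) = 28.7 × 0.7139 = 20.49 mg/L, and at the critical point k_2 D_c = k_1 L, so D_c = (0.375/1.77) × 20.49 = 4.341 mg/L.
Minimum DO = C_s − D_c = 10.1 − 4.341 = 5.759 mg/L.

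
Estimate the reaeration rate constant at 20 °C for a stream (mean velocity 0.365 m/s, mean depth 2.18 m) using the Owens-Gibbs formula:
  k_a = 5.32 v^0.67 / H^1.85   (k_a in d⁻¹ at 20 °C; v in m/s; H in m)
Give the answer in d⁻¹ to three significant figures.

k_a = 5.32 × 0.365^0.67 / 2.18^1.85 = 5.32 × 0.5090 / 4.228 = 0.6405 d⁻¹.

k_a ≈ 0.640 d⁻¹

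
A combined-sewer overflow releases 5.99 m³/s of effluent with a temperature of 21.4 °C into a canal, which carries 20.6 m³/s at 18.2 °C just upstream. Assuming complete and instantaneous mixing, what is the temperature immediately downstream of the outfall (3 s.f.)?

Flow-weighted mixing: C = (Q_r C_r + Q_w C_w)/(Q_r + Q_w)
= (20.6×18.2 + 5.99×21.4)/(20.6 + 5.99) = 503.1/26.59 = 18.92 °C.

18.9 °C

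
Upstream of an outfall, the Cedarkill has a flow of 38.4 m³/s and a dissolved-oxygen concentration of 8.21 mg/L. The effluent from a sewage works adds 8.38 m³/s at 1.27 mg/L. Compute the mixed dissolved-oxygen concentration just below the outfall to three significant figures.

6.97 mg/L

Flow-weighted mixing: C = (Q_r C_r + Q_w C_w)/(Q_r + Q_w)
= (38.4×8.21 + 8.38×1.27)/(38.4 + 8.38) = 325.9/46.78 = 6.967 mg/L.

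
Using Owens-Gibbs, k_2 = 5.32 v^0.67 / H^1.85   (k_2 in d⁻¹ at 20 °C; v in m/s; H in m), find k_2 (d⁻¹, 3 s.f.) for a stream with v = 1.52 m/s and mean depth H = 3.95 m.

k_2 = 5.32 × 1.52^0.67 / 3.95^1.85 = 5.32 × 1.324 / 12.70 = 0.5547 d⁻¹.

k_2 ≈ 0.555 d⁻¹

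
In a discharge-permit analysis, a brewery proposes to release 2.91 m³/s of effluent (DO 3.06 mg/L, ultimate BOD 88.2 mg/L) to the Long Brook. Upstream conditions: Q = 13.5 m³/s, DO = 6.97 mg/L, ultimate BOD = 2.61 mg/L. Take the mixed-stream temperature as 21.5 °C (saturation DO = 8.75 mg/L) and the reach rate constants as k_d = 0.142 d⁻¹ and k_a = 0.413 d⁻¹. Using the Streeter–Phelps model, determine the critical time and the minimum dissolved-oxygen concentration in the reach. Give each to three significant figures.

Mixed DO = (13.5×6.97 + 2.91×3.06)/(13.5+2.91) = 103.0/16.41 = 6.277 mg/L.
Mixed L₀ = (13.5×2.61 + 2.91×88.2)/(16.41) = 291.9/16.41 = 17.79 mg/L.
Initial deficit D₀ = C_s − DO₀ = 8.75 − 6.277 = 2.473 mg/L.
t_c = (1/0.2710) ln[(0.413/0.142)(1 − 2.473×0.2710/(0.142×17.79))] = 3.690 × ln(2.137) = 2.802 d.
D_c = (0.142/0.413) × 17.79 × e^(−0.142×2.802) = 0.3438 × 17.79 × 0.6718 = 4.109 mg/L.
Minimum DO = 8.75 − 4.109 = 4.641 mg/L.

t_c ≈ 2.80 d; minimum DO ≈ 4.64 mg/L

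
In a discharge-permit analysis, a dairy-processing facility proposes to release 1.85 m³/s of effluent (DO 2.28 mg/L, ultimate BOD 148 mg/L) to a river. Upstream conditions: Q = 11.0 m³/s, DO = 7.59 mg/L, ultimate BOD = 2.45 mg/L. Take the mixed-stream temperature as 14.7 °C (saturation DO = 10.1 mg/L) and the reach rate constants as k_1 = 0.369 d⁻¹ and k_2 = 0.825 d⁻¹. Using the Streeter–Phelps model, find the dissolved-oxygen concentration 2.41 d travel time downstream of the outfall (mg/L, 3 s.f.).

DO ≈ 4.46 mg/L

Mixed DO = (11.0×7.59 + 1.85×2.28)/(11.0+1.85) = 87.71/12.85 = 6.826 mg/L.
Mixed L₀ = (11.0×2.45 + 1.85×148)/(12.85) = 300.8/12.85 = 23.40 mg/L.
Initial deficit D₀ = C_s − DO₀ = 10.1 − 6.826 = 3.274 mg/L.
D(2.41) = [0.369×23.40/(0.825−0.369)](e^(−0.369×2.41) − e^(−0.825×2.41)) + 3.274 e^(−0.825×2.41)
= 18.94 × (0.4109 − 0.1369) + 3.274 × 0.1369 = 5.638 mg/L.
DO = 10.1 − 5.638 = 4.462 mg/L.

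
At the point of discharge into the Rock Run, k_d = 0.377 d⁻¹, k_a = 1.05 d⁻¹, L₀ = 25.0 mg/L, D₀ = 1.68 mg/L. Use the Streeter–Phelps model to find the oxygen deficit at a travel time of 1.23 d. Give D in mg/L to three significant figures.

D ≈ 5.42 mg/L

k_d L₀/(k_a−k_d) = 0.377×25.0/(1.05−0.377) = 9.425/0.6730 = 14.00 mg/L.
e^(−k_d t) = e^(−0.377×1.230) = 0.6289; e^(−k_a t) = e^(−1.05×1.230) = 0.2749.
D = 14.00 × (0.6289 − 0.2749) + 1.68 × 0.2749 = 4.959 + 0.4618 = 5.421 mg/L.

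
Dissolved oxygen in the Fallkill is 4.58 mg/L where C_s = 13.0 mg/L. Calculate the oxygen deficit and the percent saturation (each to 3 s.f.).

D ≈ 8.42 mg/L; 35.2 % saturation

D = C_s − C = 13.0 − 4.58 = 8.42 mg/L.
% saturation = 4.58/13.0 × 100 = 35.2 %.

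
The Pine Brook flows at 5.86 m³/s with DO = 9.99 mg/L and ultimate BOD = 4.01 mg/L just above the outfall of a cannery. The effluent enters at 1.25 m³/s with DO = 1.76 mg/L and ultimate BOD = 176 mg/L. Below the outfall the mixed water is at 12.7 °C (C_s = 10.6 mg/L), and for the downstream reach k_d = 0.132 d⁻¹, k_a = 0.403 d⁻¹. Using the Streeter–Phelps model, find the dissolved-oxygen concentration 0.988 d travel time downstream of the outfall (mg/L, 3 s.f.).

Mixed DO = (5.86×9.99 + 1.25×1.76)/(5.86+1.25) = 60.74/7.110 = 8.543 mg/L.
Mixed L₀ = (5.86×4.01 + 1.25×176)/(7.110) = 243.5/7.110 = 34.25 mg/L.
Initial deficit D₀ = C_s − DO₀ = 10.6 − 8.543 = 2.057 mg/L.
D(0.988) = [0.132×34.25/(0.403−0.132)](e^(−0.132×0.988) − e^(−0.403×0.988)) + 2.057 e^(−0.403×0.988)
= 16.68 × (0.8777 − 0.6716) + 2.057 × 0.6716 = 4.821 mg/L.
DO = 10.6 − 4.821 = 5.779 mg/L.

DO ≈ 5.78 mg/L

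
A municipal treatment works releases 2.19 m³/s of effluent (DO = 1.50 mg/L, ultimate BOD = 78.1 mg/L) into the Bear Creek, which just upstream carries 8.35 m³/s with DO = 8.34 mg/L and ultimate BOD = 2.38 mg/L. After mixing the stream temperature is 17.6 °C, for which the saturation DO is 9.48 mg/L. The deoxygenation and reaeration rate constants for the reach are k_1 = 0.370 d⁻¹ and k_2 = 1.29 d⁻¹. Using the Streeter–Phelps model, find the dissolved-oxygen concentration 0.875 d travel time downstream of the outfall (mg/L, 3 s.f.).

DO ≈ 5.74 mg/L

Mixed DO = (8.35×8.34 + 2.19×1.50)/(8.35+2.19) = 72.92/10.54 = 6.919 mg/L.
Mixed L₀ = (8.35×2.38 + 2.19×78.1)/(10.54) = 190.9/10.54 = 18.11 mg/L.
Initial deficit D₀ = C_s − DO₀ = 9.48 − 6.919 = 2.561 mg/L.
D(0.875) = [0.370×18.11/(1.29−0.370)](e^(−0.370×0.875) − e^(−1.29×0.875)) + 2.561 e^(−1.29×0.875)
= 7.285 × (0.7234 − 0.3234) + 2.561 × 0.3234 = 3.742 mg/L.
DO = 9.48 − 3.742 = 5.738 mg/L.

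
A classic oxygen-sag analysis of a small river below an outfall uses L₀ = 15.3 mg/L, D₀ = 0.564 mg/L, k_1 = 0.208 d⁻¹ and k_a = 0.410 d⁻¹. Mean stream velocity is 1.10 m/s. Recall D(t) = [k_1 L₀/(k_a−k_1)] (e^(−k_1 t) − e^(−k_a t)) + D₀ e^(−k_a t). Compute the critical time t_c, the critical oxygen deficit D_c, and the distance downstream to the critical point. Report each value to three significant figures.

t_c ≈ 3.18 d; D_c ≈ 4.01 mg/L; x_c ≈ 302 km

With k_a/k_1 = 1.971 and 1 − D₀(k_a−k_1)/(k_1 L₀) = 0.9642,
t_c = ln(1.971 × 0.9642) / (0.410 − 0.208) = ln(1.901) / 0.2020 = 0.6422/0.2020 = 3.179 d.
L(t_c) = L₀ e^(−k_1 t_c) = 15.3 × 0.5162 = 7.898 mg/L, and at the critical point k_a D_c = k_1 L, so D_c = (0.208/0.410) × 7.898 = 4.007 mg/L.
x_c = v t_c = 1.10 m/s × 3.179 d × 86400 s/d = 302100 m ≈ 302 km.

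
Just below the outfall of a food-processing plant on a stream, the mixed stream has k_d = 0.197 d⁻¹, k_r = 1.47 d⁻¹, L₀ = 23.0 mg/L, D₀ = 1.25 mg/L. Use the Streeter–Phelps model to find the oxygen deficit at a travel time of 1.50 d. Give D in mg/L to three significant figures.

k_d L₀/(k_r−k_d) = 0.197×23.0/(1.47−0.197) = 4.531/1.273 = 3.559 mg/L.
e^(−k_d t) = e^(−0.197×1.500) = 0.7442; e^(−k_r t) = e^(−1.47×1.500) = 0.1103.
D = 3.559 × (0.7442 − 0.1103) + 1.25 × 0.1103 = 2.256 + 0.1378 = 2.394 mg/L.

D ≈ 2.39 mg/L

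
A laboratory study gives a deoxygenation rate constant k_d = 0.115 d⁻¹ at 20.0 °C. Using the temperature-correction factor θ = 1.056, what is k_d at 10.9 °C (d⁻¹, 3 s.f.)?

k_d(T₂) = k_d(T₁) · θ^(T₂−T₁) = 0.115 × 1.056^(10.9−20.0)
= 0.115 × 1.056^-9.10 = 0.115 × 0.6091 = 0.07004 d⁻¹.

k_d ≈ 0.0700 d⁻¹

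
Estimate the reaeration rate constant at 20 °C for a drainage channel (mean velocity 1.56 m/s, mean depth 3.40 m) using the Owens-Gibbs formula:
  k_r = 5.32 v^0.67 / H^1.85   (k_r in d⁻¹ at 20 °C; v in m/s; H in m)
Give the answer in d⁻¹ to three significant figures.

k_r = 5.32 × 1.56^0.67 / 3.40^1.85 = 5.32 × 1.347 / 9.621 = 0.7449 d⁻¹.

k_r ≈ 0.745 d⁻¹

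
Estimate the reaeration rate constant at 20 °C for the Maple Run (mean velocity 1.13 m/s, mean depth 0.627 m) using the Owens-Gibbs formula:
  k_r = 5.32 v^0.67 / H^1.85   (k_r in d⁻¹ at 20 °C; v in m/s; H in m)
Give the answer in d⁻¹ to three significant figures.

k_r ≈ 13.7 d⁻¹

k_r = 5.32 × 1.13^0.67 / 0.627^1.85 = 5.32 × 1.085 / 0.4216 = 13.69 d⁻¹.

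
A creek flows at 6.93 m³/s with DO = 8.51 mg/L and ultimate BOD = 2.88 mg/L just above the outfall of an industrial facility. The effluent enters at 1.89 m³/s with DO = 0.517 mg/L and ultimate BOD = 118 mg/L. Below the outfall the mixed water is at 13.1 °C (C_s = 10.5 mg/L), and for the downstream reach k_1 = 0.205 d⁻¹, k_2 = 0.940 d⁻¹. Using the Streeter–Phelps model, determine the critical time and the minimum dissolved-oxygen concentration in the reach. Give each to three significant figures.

Mixed DO = (6.93×8.51 + 1.89×0.517)/(6.93+1.89) = 59.95/8.820 = 6.797 mg/L.
Mixed L₀ = (6.93×2.88 + 1.89×118)/(8.820) = 243.0/8.820 = 27.55 mg/L.
Initial deficit D₀ = C_s − DO₀ = 10.5 − 6.797 = 3.703 mg/L.
t_c = (1/0.7350) ln[(0.940/0.205)(1 − 3.703×0.7350/(0.205×27.55))] = 1.361 × ln(2.376) = 1.177 d.
D_c = (0.205/0.940) × 27.55 × e^(−0.205×1.177) = 0.2181 × 27.55 × 0.7856 = 4.720 mg/L.
Minimum DO = 10.5 − 4.720 = 5.780 mg/L.

t_c ≈ 1.18 d; minimum DO ≈ 5.78 mg/L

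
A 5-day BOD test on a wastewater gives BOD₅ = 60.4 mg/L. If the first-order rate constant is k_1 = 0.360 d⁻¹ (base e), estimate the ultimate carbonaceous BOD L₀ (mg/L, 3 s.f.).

L₀ ≈ 72.4 mg/L

BOD₅ = L₀(1 − e^(−5k_1)) ⇒ L₀ = BOD₅ / (1 − e^(−5×0.360))
= 60.4 / (1 − 0.1653) = 60.4 / 0.8347 = 72.36 mg/L.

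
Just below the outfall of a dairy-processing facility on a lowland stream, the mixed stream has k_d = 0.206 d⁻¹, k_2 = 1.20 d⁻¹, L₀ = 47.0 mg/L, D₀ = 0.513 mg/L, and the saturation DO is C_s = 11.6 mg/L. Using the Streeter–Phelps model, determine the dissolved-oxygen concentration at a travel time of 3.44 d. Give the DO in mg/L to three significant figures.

DO ≈ 6.95 mg/L

k_d L₀/(k_2−k_d) = 0.206×47.0/(1.20−0.206) = 9.682/0.9940 = 9.740 mg/L.
e^(−k_d t) = e^(−0.206×3.440) = 0.4923; e^(−k_2 t) = e^(−1.20×3.440) = 0.01612.
D = 9.740 × (0.4923 − 0.01612) + 0.513 × 0.01612 = 4.638 + 0.008267 = 4.647 mg/L.
DO = C_s − D = 11.6 − 4.647 = 6.953 mg/L.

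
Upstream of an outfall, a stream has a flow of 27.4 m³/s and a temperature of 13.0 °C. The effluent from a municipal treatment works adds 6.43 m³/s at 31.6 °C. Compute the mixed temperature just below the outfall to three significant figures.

16.5 °C

Flow-weighted mixing: C = (Q_r C_r + Q_w C_w)/(Q_r + Q_w)
= (27.4×13.0 + 6.43×31.6)/(27.4 + 6.43) = 559.4/33.83 = 16.54 °C.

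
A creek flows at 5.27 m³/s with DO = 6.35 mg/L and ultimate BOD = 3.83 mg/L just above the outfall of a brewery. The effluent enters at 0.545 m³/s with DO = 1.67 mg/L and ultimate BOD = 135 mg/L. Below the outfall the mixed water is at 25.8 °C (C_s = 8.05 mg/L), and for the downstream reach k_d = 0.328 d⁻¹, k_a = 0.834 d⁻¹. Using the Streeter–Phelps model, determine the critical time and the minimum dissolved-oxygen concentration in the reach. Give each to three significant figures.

t_c ≈ 1.39 d; minimum DO ≈ 4.03 mg/L

Mixed DO = (5.27×6.35 + 0.545×1.67)/(5.27+0.545) = 34.37/5.815 = 5.911 mg/L.
Mixed L₀ = (5.27×3.83 + 0.545×135)/(5.815) = 93.76/5.815 = 16.12 mg/L.
Initial deficit D₀ = C_s − DO₀ = 8.05 − 5.911 = 2.139 mg/L.
t_c = (1/0.5060) ln[(0.834/0.328)(1 − 2.139×0.5060/(0.328×16.12))] = 1.976 × ln(2.022) = 1.392 d.
D_c = (0.328/0.834) × 16.12 × e^(−0.328×1.392) = 0.3933 × 16.12 × 0.6335 = 4.017 mg/L.
Minimum DO = 8.05 − 4.017 = 4.033 mg/L.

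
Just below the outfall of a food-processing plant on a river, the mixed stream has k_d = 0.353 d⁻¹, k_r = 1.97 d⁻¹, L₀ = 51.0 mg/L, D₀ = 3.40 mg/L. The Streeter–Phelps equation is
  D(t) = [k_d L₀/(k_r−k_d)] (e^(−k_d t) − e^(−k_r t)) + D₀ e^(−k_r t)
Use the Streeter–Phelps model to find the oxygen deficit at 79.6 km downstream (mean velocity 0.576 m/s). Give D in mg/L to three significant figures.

Travel time t = x/v = 79.6 km / (0.576 m/s) = 79600 m / 0.576 m/s = 138200 s = 1.599 d.
k_d L₀/(k_r−k_d) = 0.353×51.0/(1.97−0.353) = 18.00/1.617 = 11.13 mg/L.
e^(−k_d t) = e^(−0.353×1.599) = 0.5686; e^(−k_r t) = e^(−1.97×1.599) = 0.04281.
D = 11.13 × (0.5686 − 0.04281) + 3.40 × 0.04281 = 5.854 + 0.1456 = 5.999 mg/L.

D ≈ 6.00 mg/L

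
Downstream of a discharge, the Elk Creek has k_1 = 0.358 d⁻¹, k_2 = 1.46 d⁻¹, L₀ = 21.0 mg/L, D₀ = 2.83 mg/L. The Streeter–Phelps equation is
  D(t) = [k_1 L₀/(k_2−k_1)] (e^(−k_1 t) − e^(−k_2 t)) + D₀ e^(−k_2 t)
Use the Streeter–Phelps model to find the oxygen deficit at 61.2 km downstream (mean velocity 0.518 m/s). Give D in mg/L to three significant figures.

Travel time t = x/v = 61.2 km / (0.518 m/s) = 61200 m / 0.518 m/s = 118100 s = 1.367 d.
k_1 L₀/(k_2−k_1) = 0.358×21.0/(1.46−0.358) = 7.518/1.102 = 6.822 mg/L.
e^(−k_1 t) = e^(−0.358×1.367) = 0.6129; e^(−k_2 t) = e^(−1.46×1.367) = 0.1358.
D = 6.822 × (0.6129 − 0.1358) + 2.83 × 0.1358 = 3.255 + 0.3844 = 3.639 mg/L.

D ≈ 3.64 mg/L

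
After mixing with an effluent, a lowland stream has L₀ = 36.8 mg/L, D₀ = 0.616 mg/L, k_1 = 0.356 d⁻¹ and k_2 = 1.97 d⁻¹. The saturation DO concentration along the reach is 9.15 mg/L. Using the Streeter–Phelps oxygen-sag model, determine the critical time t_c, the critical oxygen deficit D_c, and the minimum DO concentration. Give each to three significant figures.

t_c ≈ 1.01 d; D_c ≈ 4.64 mg/L; min DO ≈ 4.51 mg/L

With k_2/k_1 = 5.534 and 1 − D₀(k_2−k_1)/(k_1 L₀) = 0.9241,
t_c = ln(5.534 × 0.9241) / (1.97 − 0.356) = ln(5.114) / 1.614 = 1.632/1.614 = 1.011 d.
D_c = (k_1/k_2) L₀ e^(−k_1 t_c) = (0.356/1.97) × 36.8 × e^(−0.356×1.011) = 0.1807 × 36.8 × 0.6977 = 4.640 mg/L.
Minimum DO = C_s − D_c = 9.15 − 4.640 = 4.510 mg/L.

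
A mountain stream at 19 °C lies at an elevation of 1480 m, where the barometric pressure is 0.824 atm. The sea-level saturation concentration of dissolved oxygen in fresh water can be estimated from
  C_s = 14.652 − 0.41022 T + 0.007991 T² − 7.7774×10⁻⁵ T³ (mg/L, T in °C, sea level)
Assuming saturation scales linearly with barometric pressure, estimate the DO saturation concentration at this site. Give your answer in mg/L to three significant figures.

C_s ≈ 7.59 mg/L

At sea level: C_s = 14.652 − 0.41022×19 + 0.007991×19² − 7.7774×10⁻⁵×19³ = 9.209 mg/L.
Pressure correction: C_s' = 9.209 × 0.824 = 7.588 mg/L.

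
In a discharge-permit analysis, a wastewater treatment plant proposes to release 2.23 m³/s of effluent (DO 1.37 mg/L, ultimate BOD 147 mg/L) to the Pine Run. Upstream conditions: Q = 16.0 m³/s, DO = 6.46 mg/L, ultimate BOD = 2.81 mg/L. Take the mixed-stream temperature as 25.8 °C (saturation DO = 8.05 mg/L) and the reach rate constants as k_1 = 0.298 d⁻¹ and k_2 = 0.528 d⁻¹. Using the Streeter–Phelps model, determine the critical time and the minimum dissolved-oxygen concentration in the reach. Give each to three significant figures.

t_c ≈ 2.11 d; minimum DO ≈ 1.89 mg/L

Mixed DO = (16.0×6.46 + 2.23×1.37)/(16.0+2.23) = 106.4/18.23 = 5.837 mg/L.
Mixed L₀ = (16.0×2.81 + 2.23×147)/(18.23) = 372.8/18.23 = 20.45 mg/L.
Initial deficit D₀ = C_s − DO₀ = 8.05 − 5.837 = 2.213 mg/L.
t_c = (1/0.2300) ln[(0.528/0.298)(1 − 2.213×0.2300/(0.298×20.45))] = 4.348 × ln(1.624) = 2.108 d.
D_c = (0.298/0.528) × 20.45 × e^(−0.298×2.108) = 0.5644 × 20.45 × 0.5336 = 6.158 mg/L.
Minimum DO = 8.05 − 6.158 = 1.892 mg/L.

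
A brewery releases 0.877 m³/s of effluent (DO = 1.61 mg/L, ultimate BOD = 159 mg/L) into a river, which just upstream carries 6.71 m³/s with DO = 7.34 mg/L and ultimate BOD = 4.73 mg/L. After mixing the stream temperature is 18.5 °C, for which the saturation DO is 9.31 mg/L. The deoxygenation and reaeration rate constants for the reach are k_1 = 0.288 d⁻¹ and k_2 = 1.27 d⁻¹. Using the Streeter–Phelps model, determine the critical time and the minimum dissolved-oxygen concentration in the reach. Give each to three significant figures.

t_c ≈ 0.995 d; minimum DO ≈ 5.47 mg/L

Mixed DO = (6.71×7.34 + 0.877×1.61)/(6.71+0.877) = 50.66/7.587 = 6.678 mg/L.
Mixed L₀ = (6.71×4.73 + 0.877×159)/(7.587) = 171.2/7.587 = 22.56 mg/L.
Initial deficit D₀ = C_s − DO₀ = 9.31 − 6.678 = 2.632 mg/L.
t_c = (1/0.9820) ln[(1.27/0.288)(1 − 2.632×0.9820/(0.288×22.56))] = 1.018 × ln(2.655) = 0.9945 d.
D_c = (0.288/1.27) × 22.56 × e^(−0.288×0.9945) = 0.2268 × 22.56 × 0.7509 = 3.842 mg/L.
Minimum DO = 9.31 − 3.842 = 5.468 mg/L.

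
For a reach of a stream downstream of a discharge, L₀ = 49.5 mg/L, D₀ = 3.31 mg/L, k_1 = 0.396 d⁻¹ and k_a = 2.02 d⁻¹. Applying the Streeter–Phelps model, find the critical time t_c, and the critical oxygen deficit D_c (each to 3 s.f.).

At the critical point dD/dt = 0, so k_1 L₀ e^(−k_1 t) = k_a D. Substituting D(t) from the Streeter–Phelps equation and solving for t gives
t_c = ln[(k_a/k_1)(1 − D₀(k_a−k_1)/(k_1 L₀))] / (k_a−k_1).
Here k_a−k_1 = 1.624 d⁻¹ and 1 − D₀(k_a−k_1)/(k_1 L₀) = 1 − 3.31×1.624/(0.396×49.5) = 0.7258, so
t_c = ln(5.101 × 0.7258) / 1.624 = 1.309 / 1.624 = 0.8060 d.
D_c = (k_1/k_a) L₀ e^(−k_1 t_c) = (0.396/2.02) × 49.5 × e^(−0.396×0.8060) = 0.1960 × 49.5 × 0.7268 = 7.052 mg/L.

t_c ≈ 0.806 d; D_c ≈ 7.05 mg/L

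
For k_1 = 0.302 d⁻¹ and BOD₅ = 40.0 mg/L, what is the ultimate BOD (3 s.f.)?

L₀ ≈ 51.3 mg/L

BOD₅ = L₀(1 − e^(−5k_1)) ⇒ L₀ = BOD₅ / (1 − e^(−5×0.302))
= 40.0 / (1 − 0.2209) = 40.0 / 0.7791 = 51.34 mg/L.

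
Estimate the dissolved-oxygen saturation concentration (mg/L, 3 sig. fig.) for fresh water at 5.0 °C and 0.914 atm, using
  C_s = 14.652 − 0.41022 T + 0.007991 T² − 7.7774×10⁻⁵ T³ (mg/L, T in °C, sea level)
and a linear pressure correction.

At sea level: C_s = 14.652 − 0.41022×5.0 + 0.007991×5.0² − 7.7774×10⁻⁵×5.0³ = 12.79 mg/L.
Pressure correction: C_s' = 12.79 × 0.914 = 11.69 mg/L.

C_s ≈ 11.7 mg/L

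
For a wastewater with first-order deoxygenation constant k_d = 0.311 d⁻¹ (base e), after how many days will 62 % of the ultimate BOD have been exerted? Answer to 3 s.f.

t ≈ 3.11 d

y/L₀ = 1 − e^(−k_d t) = 0.62 ⇒ e^(−k_d t) = 0.380
t = −ln(0.380) / 0.311 = 0.9676 / 0.311 = 3.111 d.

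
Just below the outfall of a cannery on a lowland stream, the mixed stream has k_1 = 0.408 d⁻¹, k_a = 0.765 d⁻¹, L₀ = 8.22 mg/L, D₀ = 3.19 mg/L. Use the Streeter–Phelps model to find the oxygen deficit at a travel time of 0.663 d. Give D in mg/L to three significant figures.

D ≈ 3.43 mg/L

k_1 L₀/(k_a−k_1) = 0.408×8.22/(0.765−0.408) = 3.354/0.3570 = 9.394 mg/L.
e^(−k_1 t) = e^(−0.408×0.6630) = 0.7630; e^(−k_a t) = e^(−0.765×0.6630) = 0.6022.
D = 9.394 × (0.7630 − 0.6022) + 3.19 × 0.6022 = 1.511 + 1.921 = 3.432 mg/L.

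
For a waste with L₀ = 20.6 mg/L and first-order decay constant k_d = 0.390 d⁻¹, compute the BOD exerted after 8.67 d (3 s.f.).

y_t = L₀(1 − e^(−k_d t)) = 20.6 × (1 − e^(−0.390×8.67))
= 20.6 × (1 − 0.03400) = 20.6 × 0.9660 = 19.90 mg/L.

y ≈ 19.9 mg/L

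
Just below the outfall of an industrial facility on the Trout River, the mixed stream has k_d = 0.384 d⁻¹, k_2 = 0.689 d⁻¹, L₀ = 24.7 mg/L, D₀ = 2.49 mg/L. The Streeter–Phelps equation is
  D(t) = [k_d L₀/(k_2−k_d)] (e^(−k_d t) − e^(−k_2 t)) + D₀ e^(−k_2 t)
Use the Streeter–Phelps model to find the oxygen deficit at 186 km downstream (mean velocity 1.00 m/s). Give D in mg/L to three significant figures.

Travel time t = x/v = 186 km / (1.00 m/s) = 186000 m / 1.00 m/s = 186000 s = 2.153 d.
k_d L₀/(k_2−k_d) = 0.384×24.7/(0.689−0.384) = 9.485/0.3050 = 31.10 mg/L.
e^(−k_d t) = e^(−0.384×2.153) = 0.4375; e^(−k_2 t) = e^(−0.689×2.153) = 0.2269.
D = 31.10 × (0.4375 − 0.2269) + 2.49 × 0.2269 = 6.549 + 0.5650 = 7.114 mg/L.

D ≈ 7.11 mg/L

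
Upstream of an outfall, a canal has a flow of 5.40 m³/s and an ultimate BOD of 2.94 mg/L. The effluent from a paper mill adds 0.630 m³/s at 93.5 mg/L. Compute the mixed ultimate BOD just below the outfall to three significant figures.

12.4 mg/L

Flow-weighted mixing: C = (Q_r C_r + Q_w C_w)/(Q_r + Q_w)
= (5.40×2.94 + 0.630×93.5)/(5.40 + 0.630) = 74.78/6.030 = 12.40 mg/L.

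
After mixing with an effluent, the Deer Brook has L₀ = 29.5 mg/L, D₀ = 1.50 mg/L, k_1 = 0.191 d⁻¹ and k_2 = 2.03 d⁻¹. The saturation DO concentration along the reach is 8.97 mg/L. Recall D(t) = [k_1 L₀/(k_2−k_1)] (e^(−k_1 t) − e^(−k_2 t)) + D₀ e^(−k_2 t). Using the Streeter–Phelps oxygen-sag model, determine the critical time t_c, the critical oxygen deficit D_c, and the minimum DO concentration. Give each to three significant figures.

With k_2/k_1 = 10.63 and 1 − D₀(k_2−k_1)/(k_1 L₀) = 0.5104,
t_c = ln(10.63 × 0.5104) / (2.03 − 0.191) = ln(5.425) / 1.839 = 1.691/1.839 = 0.9195 d.
L(t_c) = L₀ e^(−k_1 t_c) = 29.5 × 0.8389 = 24.75 mg/L, and at the critical point k_2 D_c = k_1 L, so D_c = (0.191/2.03) × 24.75 = 2.329 mg/L.
Minimum DO = C_s − D_c = 8.97 − 2.329 = 6.641 mg/L.

t_c ≈ 0.920 d; D_c ≈ 2.33 mg/L; min DO ≈ 6.64 mg/L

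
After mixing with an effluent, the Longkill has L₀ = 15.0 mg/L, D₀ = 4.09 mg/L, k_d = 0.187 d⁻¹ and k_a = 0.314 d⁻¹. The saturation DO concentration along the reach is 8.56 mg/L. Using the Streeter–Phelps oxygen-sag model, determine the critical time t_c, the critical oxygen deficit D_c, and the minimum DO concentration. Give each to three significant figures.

With k_a/k_d = 1.679 and 1 − D₀(k_a−k_d)/(k_d L₀) = 0.8148,
t_c = ln(1.679 × 0.8148) / (0.314 − 0.187) = ln(1.368) / 0.1270 = 0.3135/0.1270 = 2.468 d.
D_c = (k_d/k_a) L₀ e^(−k_d t_c) = (0.187/0.314) × 15.0 × e^(−0.187×2.468) = 0.5955 × 15.0 × 0.6303 = 5.630 mg/L.
Minimum DO = C_s − D_c = 8.56 − 5.630 = 2.930 mg/L.

t_c ≈ 2.47 d; D_c ≈ 5.63 mg/L; min DO ≈ 2.93 mg/L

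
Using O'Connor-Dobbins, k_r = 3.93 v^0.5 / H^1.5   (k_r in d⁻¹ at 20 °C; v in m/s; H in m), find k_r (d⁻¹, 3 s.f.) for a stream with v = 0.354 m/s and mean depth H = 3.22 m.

k_r = 3.93 × 0.354^0.5 / 3.22^1.5 = 3.93 × 0.5950 / 5.778 = 0.4047 d⁻¹.

k_r ≈ 0.405 d⁻¹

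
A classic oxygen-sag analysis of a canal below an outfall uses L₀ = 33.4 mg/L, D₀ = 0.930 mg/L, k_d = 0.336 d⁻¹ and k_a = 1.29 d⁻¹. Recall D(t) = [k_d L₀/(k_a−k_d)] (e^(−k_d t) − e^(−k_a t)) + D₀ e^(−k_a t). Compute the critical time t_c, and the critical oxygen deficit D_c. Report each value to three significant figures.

t_c ≈ 1.32 d; D_c ≈ 5.58 mg/L

t_c = [1/(k_a−k_d)] ln[(k_a/k_d)(1 − D₀(k_a−k_d)/(k_d L₀))]
= [1/(1.29−0.336)] ln[(1.29/0.336)(1 − 0.930×0.9540/(0.336×33.4))]
= (1/0.9540) ln[3.839 × 0.9209] = 1.048 × ln(3.536) = 1.048 × 1.263 = 1.324 d.
D_c = (k_d/k_a) L₀ e^(−k_d t_c) = (0.336/1.29) × 33.4 × e^(−0.336×1.324) = 0.2605 × 33.4 × 0.6409 = 5.576 mg/L.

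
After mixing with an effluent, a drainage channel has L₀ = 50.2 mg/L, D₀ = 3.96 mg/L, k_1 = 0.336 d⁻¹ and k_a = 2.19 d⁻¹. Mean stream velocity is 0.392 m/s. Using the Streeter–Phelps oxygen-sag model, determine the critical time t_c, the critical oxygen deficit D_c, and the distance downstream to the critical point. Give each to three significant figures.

At the critical point dD/dt = 0, so k_1 L₀ e^(−k_1 t) = k_a D. Substituting D(t) from the Streeter–Phelps equation and solving for t gives
t_c = ln[(k_a/k_1)(1 − D₀(k_a−k_1)/(k_1 L₀))] / (k_a−k_1).
Here k_a−k_1 = 1.854 d⁻¹ and 1 − D₀(k_a−k_1)/(k_1 L₀) = 1 − 3.96×1.854/(0.336×50.2) = 0.5647, so
t_c = ln(6.518 × 0.5647) / 1.854 = 1.303 / 1.854 = 0.7029 d.
D_c = (k_1/k_a) L₀ e^(−k_1 t_c) = (0.336/2.19) × 50.2 × e^(−0.336×0.7029) = 0.1534 × 50.2 × 0.7896 = 6.082 mg/L.
x_c = v t_c = 0.392 m/s × 0.7029 d × 86400 s/d = 23810 m ≈ 23.8 km.

t_c ≈ 0.703 d; D_c ≈ 6.08 mg/L; x_c ≈ 23.8 km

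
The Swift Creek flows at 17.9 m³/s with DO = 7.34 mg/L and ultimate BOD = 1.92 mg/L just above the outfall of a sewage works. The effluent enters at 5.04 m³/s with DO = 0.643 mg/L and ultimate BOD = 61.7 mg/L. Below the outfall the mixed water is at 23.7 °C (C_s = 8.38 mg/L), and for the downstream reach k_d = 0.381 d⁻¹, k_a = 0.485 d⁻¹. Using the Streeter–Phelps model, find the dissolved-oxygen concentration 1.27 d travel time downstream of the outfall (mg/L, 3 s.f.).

Mixed DO = (17.9×7.34 + 5.04×0.643)/(17.9+5.04) = 134.6/22.94 = 5.869 mg/L.
Mixed L₀ = (17.9×1.92 + 5.04×61.7)/(22.94) = 345.3/22.94 = 15.05 mg/L.
Initial deficit D₀ = C_s − DO₀ = 8.38 − 5.869 = 2.511 mg/L.
D(1.27) = [0.381×15.05/(0.485−0.381)](e^(−0.381×1.27) − e^(−0.485×1.27)) + 2.511 e^(−0.485×1.27)
= 55.15 × (0.6164 − 0.5401) + 2.511 × 0.5401 = 5.562 mg/L.
DO = 8.38 − 5.562 = 2.818 mg/L.

DO ≈ 2.82 mg/L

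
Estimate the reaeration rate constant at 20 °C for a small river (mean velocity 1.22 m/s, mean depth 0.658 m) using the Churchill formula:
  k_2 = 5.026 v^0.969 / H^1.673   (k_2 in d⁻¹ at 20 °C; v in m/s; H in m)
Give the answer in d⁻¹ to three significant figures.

k_2 = 5.026 × 1.22^0.969 / 0.658^1.673 = 5.026 × 1.213 / 0.4965 = 12.27 d⁻¹.

k_2 ≈ 12.3 d⁻¹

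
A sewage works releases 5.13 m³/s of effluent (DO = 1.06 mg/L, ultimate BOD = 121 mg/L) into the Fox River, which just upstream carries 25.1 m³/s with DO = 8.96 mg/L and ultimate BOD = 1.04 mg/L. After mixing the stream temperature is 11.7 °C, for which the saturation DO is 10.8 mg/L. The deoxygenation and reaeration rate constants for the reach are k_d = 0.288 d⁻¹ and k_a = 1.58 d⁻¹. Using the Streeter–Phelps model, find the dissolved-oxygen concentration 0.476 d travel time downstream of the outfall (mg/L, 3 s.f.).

Mixed DO = (25.1×8.96 + 5.13×1.06)/(25.1+5.13) = 230.3/30.23 = 7.619 mg/L.
Mixed L₀ = (25.1×1.04 + 5.13×121)/(30.23) = 646.8/30.23 = 21.40 mg/L.
Initial deficit D₀ = C_s − DO₀ = 10.8 − 7.619 = 3.181 mg/L.
D(0.476) = [0.288×21.40/(1.58−0.288)](e^(−0.288×0.476) − e^(−1.58×0.476)) + 3.181 e^(−1.58×0.476)
= 4.770 × (0.8719 − 0.4714) + 3.181 × 0.4714 = 3.410 mg/L.
DO = 10.8 − 3.410 = 7.390 mg/L.

DO ≈ 7.39 mg/L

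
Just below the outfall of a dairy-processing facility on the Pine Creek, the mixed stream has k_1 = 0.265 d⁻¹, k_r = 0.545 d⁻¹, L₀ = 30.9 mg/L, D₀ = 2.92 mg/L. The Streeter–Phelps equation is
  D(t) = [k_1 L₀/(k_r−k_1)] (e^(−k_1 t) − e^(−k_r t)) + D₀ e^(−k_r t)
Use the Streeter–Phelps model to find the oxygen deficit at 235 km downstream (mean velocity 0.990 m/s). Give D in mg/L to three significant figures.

Travel time t = x/v = 235 km / (0.990 m/s) = 235000 m / 0.990 m/s = 237400 s = 2.747 d.
k_1 L₀/(k_r−k_1) = 0.265×30.9/(0.545−0.265) = 8.188/0.2800 = 29.24 mg/L.
e^(−k_1 t) = e^(−0.265×2.747) = 0.4828; e^(−k_r t) = e^(−0.545×2.747) = 0.2237.
D = 29.24 × (0.4828 − 0.2237) + 2.92 × 0.2237 = 7.578 + 0.6533 = 8.231 mg/L.

D ≈ 8.23 mg/L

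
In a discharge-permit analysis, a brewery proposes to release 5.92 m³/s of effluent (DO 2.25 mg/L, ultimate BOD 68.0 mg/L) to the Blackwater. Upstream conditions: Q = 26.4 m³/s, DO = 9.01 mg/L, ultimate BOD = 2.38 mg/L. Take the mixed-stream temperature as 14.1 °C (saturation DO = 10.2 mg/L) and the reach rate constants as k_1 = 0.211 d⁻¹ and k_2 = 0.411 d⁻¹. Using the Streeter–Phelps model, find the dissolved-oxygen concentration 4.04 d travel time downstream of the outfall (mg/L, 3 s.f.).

DO ≈ 6.15 mg/L

Mixed DO = (26.4×9.01 + 5.92×2.25)/(26.4+5.92) = 251.2/32.32 = 7.772 mg/L.
Mixed L₀ = (26.4×2.38 + 5.92×68.0)/(32.32) = 465.4/32.32 = 14.40 mg/L.
Initial deficit D₀ = C_s − DO₀ = 10.2 − 7.772 = 2.428 mg/L.
D(4.04) = [0.211×14.40/(0.411−0.211)](e^(−0.211×4.04) − e^(−0.411×4.04)) + 2.428 e^(−0.411×4.04)
= 15.19 × (0.4264 − 0.1901) + 2.428 × 0.1901 = 4.052 mg/L.
DO = 10.2 − 4.052 = 6.148 mg/L.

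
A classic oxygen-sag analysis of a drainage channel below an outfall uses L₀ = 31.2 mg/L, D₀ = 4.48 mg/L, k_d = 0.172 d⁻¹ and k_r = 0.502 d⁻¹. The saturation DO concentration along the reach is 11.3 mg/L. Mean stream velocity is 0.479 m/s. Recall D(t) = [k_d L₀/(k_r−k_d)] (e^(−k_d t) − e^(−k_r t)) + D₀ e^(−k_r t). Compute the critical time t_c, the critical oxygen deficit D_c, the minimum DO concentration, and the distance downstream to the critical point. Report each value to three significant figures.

t_c ≈ 2.27 d; D_c ≈ 7.24 mg/L; min DO ≈ 4.06 mg/L; x_c ≈ 93.9 km

With k_r/k_d = 2.919 and 1 − D₀(k_r−k_d)/(k_d L₀) = 0.7245,
t_c = ln(2.919 × 0.7245) / (0.502 − 0.172) = ln(2.115) / 0.3300 = 0.7488/0.3300 = 2.269 d.
L(t_c) = L₀ e^(−k_d t_c) = 31.2 × 0.6768 = 21.12 mg/L, and at the critical point k_r D_c = k_d L, so D_c = (0.172/0.502) × 21.12 = 7.236 mg/L.
Minimum DO = C_s − D_c = 11.3 − 7.236 = 4.064 mg/L.
x_c = v t_c = 0.479 m/s × 2.269 d × 86400 s/d = 93910 m ≈ 93.9 km.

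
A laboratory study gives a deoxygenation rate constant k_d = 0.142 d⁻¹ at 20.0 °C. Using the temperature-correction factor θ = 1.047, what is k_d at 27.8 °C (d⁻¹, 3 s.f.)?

k_d ≈ 0.203 d⁻¹

k_d(T₂) = k_d(T₁) · θ^(T₂−T₁) = 0.142 × 1.047^(27.8−20.0)
= 0.142 × 1.047^7.80 = 0.142 × 1.431 = 0.2032 d⁻¹.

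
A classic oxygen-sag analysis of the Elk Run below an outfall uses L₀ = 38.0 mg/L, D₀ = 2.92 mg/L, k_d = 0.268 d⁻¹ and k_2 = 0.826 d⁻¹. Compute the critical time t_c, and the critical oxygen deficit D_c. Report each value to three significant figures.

t_c ≈ 1.70 d; D_c ≈ 7.81 mg/L

With k_2/k_d = 3.082 and 1 − D₀(k_2−k_d)/(k_d L₀) = 0.8400,
t_c = ln(3.082 × 0.8400) / (0.826 − 0.268) = ln(2.589) / 0.5580 = 0.9513/0.5580 = 1.705 d.
D_c = (k_d/k_2) L₀ e^(−k_d t_c) = (0.268/0.826) × 38.0 × e^(−0.268×1.705) = 0.3245 × 38.0 × 0.6333 = 7.808 mg/L.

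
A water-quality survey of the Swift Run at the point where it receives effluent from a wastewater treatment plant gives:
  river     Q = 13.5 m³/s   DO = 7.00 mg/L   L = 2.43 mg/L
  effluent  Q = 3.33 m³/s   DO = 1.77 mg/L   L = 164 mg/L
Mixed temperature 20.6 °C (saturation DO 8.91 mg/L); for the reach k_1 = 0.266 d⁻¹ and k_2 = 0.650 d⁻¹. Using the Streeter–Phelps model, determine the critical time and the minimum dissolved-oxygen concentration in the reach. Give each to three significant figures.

Mixed DO = (13.5×7.00 + 3.33×1.77)/(13.5+3.33) = 100.4/16.83 = 5.965 mg/L.
Mixed L₀ = (13.5×2.43 + 3.33×164)/(16.83) = 578.9/16.83 = 34.40 mg/L.
Initial deficit D₀ = C_s − DO₀ = 8.91 − 5.965 = 2.945 mg/L.
t_c = (1/0.3840) ln[(0.650/0.266)(1 − 2.945×0.3840/(0.266×34.40))] = 2.604 × ln(2.142) = 1.983 d.
D_c = (0.266/0.650) × 34.40 × e^(−0.266×1.983) = 0.4092 × 34.40 × 0.5901 = 8.306 mg/L.
Minimum DO = 8.91 − 8.306 = 0.6039 mg/L.

t_c ≈ 1.98 d; minimum DO ≈ 0.604 mg/L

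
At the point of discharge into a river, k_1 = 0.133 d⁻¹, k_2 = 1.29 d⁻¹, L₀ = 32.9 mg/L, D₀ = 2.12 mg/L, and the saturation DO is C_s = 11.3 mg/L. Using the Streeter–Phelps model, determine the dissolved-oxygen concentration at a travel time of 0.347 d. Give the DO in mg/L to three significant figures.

k_1 L₀/(k_2−k_1) = 0.133×32.9/(1.29−0.133) = 4.376/1.157 = 3.782 mg/L.
e^(−k_1 t) = e^(−0.133×0.3470) = 0.9549; e^(−k_2 t) = e^(−1.29×0.3470) = 0.6391.
D = 3.782 × (0.9549 − 0.6391) + 2.12 × 0.6391 = 1.194 + 1.355 = 2.549 mg/L.
DO = C_s − D = 11.3 − 2.549 = 8.751 mg/L.

DO ≈ 8.75 mg/L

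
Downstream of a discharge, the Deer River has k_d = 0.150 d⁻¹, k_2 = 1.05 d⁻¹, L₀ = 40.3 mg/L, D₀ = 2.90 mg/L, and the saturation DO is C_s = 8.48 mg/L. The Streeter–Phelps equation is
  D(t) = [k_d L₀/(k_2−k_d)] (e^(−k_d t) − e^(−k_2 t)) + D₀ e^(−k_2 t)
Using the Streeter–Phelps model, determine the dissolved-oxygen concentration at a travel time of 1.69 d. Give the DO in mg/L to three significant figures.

DO ≈ 3.91 mg/L

k_d L₀/(k_2−k_d) = 0.150×40.3/(1.05−0.150) = 6.045/0.9000 = 6.717 mg/L.
e^(−k_d t) = e^(−0.150×1.690) = 0.7761; e^(−k_2 t) = e^(−1.05×1.690) = 0.1696.
D = 6.717 × (0.7761 − 0.1696) + 2.90 × 0.1696 = 4.074 + 0.4917 = 4.565 mg/L.
DO = C_s − D = 8.48 − 4.565 = 3.915 mg/L.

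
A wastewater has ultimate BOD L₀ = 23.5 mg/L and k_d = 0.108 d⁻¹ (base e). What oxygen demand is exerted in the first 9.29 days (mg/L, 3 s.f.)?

y_t = L₀(1 − e^(−k_d t)) = 23.5 × (1 − e^(−0.108×9.29))
= 23.5 × (1 − 0.3667) = 23.5 × 0.6333 = 14.88 mg/L.

y ≈ 14.9 mg/L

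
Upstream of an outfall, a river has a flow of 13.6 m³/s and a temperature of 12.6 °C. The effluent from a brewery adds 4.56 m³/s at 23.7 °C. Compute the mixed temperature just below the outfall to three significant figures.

Flow-weighted mixing: C = (Q_r C_r + Q_w C_w)/(Q_r + Q_w)
= (13.6×12.6 + 4.56×23.7)/(13.6 + 4.56) = 279.4/18.16 = 15.39 °C.

15.4 °C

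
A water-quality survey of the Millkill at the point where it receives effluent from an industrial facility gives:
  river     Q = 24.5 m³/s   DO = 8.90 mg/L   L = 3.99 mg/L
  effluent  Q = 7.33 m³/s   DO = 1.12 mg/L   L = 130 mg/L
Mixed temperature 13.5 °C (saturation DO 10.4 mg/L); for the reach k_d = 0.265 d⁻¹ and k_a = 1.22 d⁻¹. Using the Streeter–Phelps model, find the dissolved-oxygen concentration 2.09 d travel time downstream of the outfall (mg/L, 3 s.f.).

DO ≈ 5.59 mg/L

Mixed DO = (24.5×8.90 + 7.33×1.12)/(24.5+7.33) = 226.3/31.83 = 7.108 mg/L.
Mixed L₀ = (24.5×3.99 + 7.33×130)/(31.83) = 1051/31.83 = 33.01 mg/L.
Initial deficit D₀ = C_s − DO₀ = 10.4 − 7.108 = 3.292 mg/L.
D(2.09) = [0.265×33.01/(1.22−0.265)](e^(−0.265×2.09) − e^(−1.22×2.09)) + 3.292 e^(−1.22×2.09)
= 9.159 × (0.5747 − 0.07810) + 3.292 × 0.07810 = 4.806 mg/L.
DO = 10.4 − 4.806 = 5.594 mg/L.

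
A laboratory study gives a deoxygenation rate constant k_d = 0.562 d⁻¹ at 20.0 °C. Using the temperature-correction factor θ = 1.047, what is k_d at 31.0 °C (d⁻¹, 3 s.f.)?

k_d ≈ 0.931 d⁻¹

k_d(T₂) = k_d(T₁) · θ^(T₂−T₁) = 0.562 × 1.047^(31.0−20.0)
= 0.562 × 1.047^11.0 = 0.562 × 1.657 = 0.9314 d⁻¹.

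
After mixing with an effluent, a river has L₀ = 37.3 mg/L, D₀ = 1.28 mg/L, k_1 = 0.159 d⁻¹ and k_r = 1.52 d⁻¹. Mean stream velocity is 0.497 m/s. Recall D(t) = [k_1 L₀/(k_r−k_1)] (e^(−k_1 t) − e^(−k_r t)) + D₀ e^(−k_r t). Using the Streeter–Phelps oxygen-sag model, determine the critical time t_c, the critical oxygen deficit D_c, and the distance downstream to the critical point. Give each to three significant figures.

With k_r/k_1 = 9.560 and 1 − D₀(k_r−k_1)/(k_1 L₀) = 0.7063,
t_c = ln(9.560 × 0.7063) / (1.52 − 0.159) = ln(6.752) / 1.361 = 1.910/1.361 = 1.403 d.
L(t_c) = L₀ e^(−k_1 t_c) = 37.3 × 0.8000 = 29.84 mg/L, and at the critical point k_r D_c = k_1 L, so D_c = (0.159/1.52) × 29.84 = 3.122 mg/L.
x_c = v t_c = 0.497 m/s × 1.403 d × 86400 s/d = 60260 m ≈ 60.3 km.

t_c ≈ 1.40 d; D_c ≈ 3.12 mg/L; x_c ≈ 60.3 km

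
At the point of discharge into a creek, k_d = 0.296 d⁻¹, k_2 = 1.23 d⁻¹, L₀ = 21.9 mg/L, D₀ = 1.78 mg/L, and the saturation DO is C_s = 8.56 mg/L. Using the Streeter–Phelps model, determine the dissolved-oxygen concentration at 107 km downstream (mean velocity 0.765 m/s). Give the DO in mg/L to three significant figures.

DO ≈ 4.97 mg/L

Travel time t = x/v = 107 km / (0.765 m/s) = 107000 m / 0.765 m/s = 139900 s = 1.619 d.
k_d L₀/(k_2−k_d) = 0.296×21.9/(1.23−0.296) = 6.482/0.9340 = 6.940 mg/L.
e^(−k_d t) = e^(−0.296×1.619) = 0.6193; e^(−k_2 t) = e^(−1.23×1.619) = 0.1365.
D = 6.940 × (0.6193 − 0.1365) + 1.78 × 0.1365 = 3.351 + 0.2430 = 3.594 mg/L.
DO = C_s − D = 8.56 − 3.594 = 4.966 mg/L.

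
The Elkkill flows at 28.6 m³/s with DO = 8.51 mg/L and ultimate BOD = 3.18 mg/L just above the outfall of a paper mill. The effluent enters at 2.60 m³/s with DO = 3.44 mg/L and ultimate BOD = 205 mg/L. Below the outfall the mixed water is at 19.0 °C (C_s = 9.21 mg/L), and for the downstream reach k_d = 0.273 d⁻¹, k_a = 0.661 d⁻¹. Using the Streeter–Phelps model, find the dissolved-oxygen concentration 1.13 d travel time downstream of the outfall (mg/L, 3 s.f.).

Mixed DO = (28.6×8.51 + 2.60×3.44)/(28.6+2.60) = 252.3/31.20 = 8.087 mg/L.
Mixed L₀ = (28.6×3.18 + 2.60×205)/(31.20) = 623.9/31.20 = 20.00 mg/L.
Initial deficit D₀ = C_s − DO₀ = 9.21 − 8.087 = 1.123 mg/L.
D(1.13) = [0.273×20.00/(0.661−0.273)](e^(−0.273×1.13) − e^(−0.661×1.13)) + 1.123 e^(−0.661×1.13)
= 14.07 × (0.7346 − 0.4738) + 1.123 × 0.4738 = 4.201 mg/L.
DO = 9.21 − 4.201 = 5.009 mg/L.

DO ≈ 5.01 mg/L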